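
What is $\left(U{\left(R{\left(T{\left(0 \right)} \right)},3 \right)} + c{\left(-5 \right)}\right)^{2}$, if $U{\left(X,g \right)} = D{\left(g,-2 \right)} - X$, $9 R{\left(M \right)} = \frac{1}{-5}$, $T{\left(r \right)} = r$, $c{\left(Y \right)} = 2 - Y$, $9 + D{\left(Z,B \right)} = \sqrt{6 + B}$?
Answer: $\frac{1}{2025} \approx 0.00049383$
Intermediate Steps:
$D{\left(Z,B \right)} = -9 + \sqrt{6 + B}$
$R{\left(M \right)} = - \frac{1}{45}$ ($R{\left(M \right)} = \frac{1}{9 \left(-5\right)} = \frac{1}{9} \left(- \frac{1}{5}\right) = - \frac{1}{45}$)
$U{\left(X,g \right)} = -7 - X$ ($U{\left(X,g \right)} = \left(-9 + \sqrt{6 - 2}\right) - X = \left(-9 + \sqrt{4}\right) - X = \left(-9 + 2\right) - X = -7 - X$)
$\left(U{\left(R{\left(T{\left(0 \right)} \right)},3 \right)} + c{\left(-5 \right)}\right)^{2} = \left(\left(-7 - - \frac{1}{45}\right) + \left(2 - -5\right)\right)^{2} = \left(\left(-7 + \frac{1}{45}\right) + \left(2 + 5\right)\right)^{2} = \left(- \frac{314}{45} + 7\right)^{2} = \left(\frac{1}{45}\right)^{2} = \frac{1}{2025}$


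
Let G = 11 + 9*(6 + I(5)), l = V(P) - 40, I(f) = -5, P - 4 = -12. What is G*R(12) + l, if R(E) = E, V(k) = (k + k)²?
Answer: 456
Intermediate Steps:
P = -8 (P = 4 - 12 = -8)
V(k) = 4*k² (V(k) = (2*k)² = 4*k²)
l = 216 (l = 4*(-8)² - 40 = 4*64 - 40 = 256 - 40 = 216)
G = 20 (G = 11 + 9*(6 - 5) = 11 + 9*1 = 11 + 9 = 20)
G*R(12) + l = 20*12 + 216 = 240 + 216 = 456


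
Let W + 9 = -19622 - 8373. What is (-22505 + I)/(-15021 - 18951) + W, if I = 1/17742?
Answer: -16878485913187/602731224 ≈ -28003.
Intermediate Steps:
I = 1/17742 ≈ 5.6363e-5
W = -28004 (W = -9 + (-19622 - 8373) = -9 - 27995 = -28004)
(-22505 + I)/(-15021 - 18951) + W = (-22505 + 1/17742)/(-15021 - 18951) - 28004 = -399283709/17742/(-33972) - 28004 = -399283709/17742*(-1/33972) - 28004 = 399283709/602731224 - 28004 = -16878485913187/602731224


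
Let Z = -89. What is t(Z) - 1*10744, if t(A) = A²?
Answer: -2823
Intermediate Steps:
t(Z) - 1*10744 = (-89)² - 1*10744 = 7921 - 10744 = -2823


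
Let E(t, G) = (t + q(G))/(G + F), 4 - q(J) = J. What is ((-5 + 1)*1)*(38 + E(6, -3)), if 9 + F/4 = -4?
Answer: -8308/55 ≈ -151.05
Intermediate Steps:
F = -52 (F = -36 + 4*(-4) = -36 - 16 = -52)
q(J) = 4 - J
E(t, G) = (4 + t - G)/(-52 + G) (E(t, G) = (t + (4 - G))/(G - 52) = (4 + t - G)/(-52 + G))
((-5 + 1)*1)*(38 + E(6, -3)) = ((-5 + 1)*1)*(38 + (4 + 6 - 1*(-3))/(-52 - 3)) = (-4*1)*(38 + (4 + 6 + 3)/(-55)) = -4*(38 - 1/55*13) = -4*(38 - 13/55) = -4*2077/55 = -8308/55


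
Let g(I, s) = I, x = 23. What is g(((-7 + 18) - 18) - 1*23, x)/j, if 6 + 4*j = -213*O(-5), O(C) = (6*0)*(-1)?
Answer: 20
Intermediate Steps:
O(C) = 0 (O(C) = 0*(-1) = 0)
j = -3/2 (j = -3/2 + (-213*0)/4 = -3/2 + (¼)*0 = -3/2 + 0 = -3/2 ≈ -1.5000)
g(((-7 + 18) - 18) - 1*23, x)/j = (((-7 + 18) - 18) - 1*23)/(-3/2) = ((11 - 18) - 23)*(-⅔) = (-7 - 23)*(-⅔) = -30*(-⅔) = 20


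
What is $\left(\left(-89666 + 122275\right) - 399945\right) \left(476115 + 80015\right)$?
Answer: $-204286569680$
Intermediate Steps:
$\left(\left(-89666 + 122275\right) - 399945\right) \left(476115 + 80015\right) = \left(32609 - 399945\right) 556130 = \left(-367336\right) 556130 = -204286569680$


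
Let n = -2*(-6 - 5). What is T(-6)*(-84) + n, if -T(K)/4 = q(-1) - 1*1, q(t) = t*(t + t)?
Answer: 358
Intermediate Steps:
q(t) = 2*t² (q(t) = t*(2*t) = 2*t²)
T(K) = -4 (T(K) = -4*(2*(-1)² - 1*1) = -4*(2*1 - 1) = -4*(2 - 1) = -4*1 = -4)
n = 22 (n = -2*(-11) = 22)
T(-6)*(-84) + n = -4*(-84) + 22 = 336 + 22 = 358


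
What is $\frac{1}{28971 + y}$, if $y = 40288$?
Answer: $\frac{1}{69259} \approx 1.4439 \cdot 10^{-5}$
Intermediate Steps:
$\frac{1}{28971 + y} = \frac{1}{28971 + 40288} = \frac{1}{69259}$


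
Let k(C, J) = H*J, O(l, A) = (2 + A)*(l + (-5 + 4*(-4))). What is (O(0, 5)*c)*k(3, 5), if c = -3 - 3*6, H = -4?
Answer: -61740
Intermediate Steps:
O(l, A) = (-21 + l)*(2 + A) (O(l, A) = (2 + A)*(l + (-5 - 16)) = (2 + A)*(l - 21) = (2 + A)*(-21 + l) = (-21 + l)*(2 + A))
c = -21 (c = -3 - 18 = -21)
k(C, J) = -4*J
(O(0, 5)*c)*k(3, 5) = ((-42 - 21*5 + 2*0 + 5*0)*(-21))*(-4*5) = ((-42 - 105 + 0 + 0)*(-21))*(-20) = -147*(-21)*(-20) = 3087*(-20) = -61740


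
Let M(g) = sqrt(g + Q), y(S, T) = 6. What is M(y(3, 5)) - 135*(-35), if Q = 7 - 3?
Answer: 4725 + sqrt(10) ≈ 4728.2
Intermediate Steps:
Q = 4
M(g) = sqrt(4 + g) (M(g) = sqrt(g + 4) = sqrt(4 + g))
M(y(3, 5)) - 135*(-35) = sqrt(4 + 6) - 135*(-35) = sqrt(10) + 4725 = 4725 + sqrt(10)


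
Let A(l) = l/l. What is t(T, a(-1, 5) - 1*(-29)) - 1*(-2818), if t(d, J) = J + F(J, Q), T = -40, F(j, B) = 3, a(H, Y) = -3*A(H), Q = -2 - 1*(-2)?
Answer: 2847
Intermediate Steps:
Q = 0 (Q = -2 + 2 = 0)
A(l) = 1
a(H, Y) = -3 (a(H, Y) = -3*1 = -3)
t(d, J) = 3 + J (t(d, J) = J + 3 = 3 + J)
t(T, a(-1, 5) - 1*(-29)) - 1*(-2818) = (3 + (-3 - 1*(-29))) - 1*(-2818) = (3 + (-3 + 29)) + 2818 = (3 + 26) + 2818 = 29 + 2818 = 2847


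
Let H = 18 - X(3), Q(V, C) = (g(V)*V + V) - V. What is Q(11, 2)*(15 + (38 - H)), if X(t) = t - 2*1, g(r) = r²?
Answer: 47916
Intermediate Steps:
Q(V, C) = V³ (Q(V, C) = (V²*V + V) - V = (V³ + V) - V = (V + V³) - V = V³)
X(t) = -2 + t (X(t) = t - 2 = -2 + t)
H = 17 (H = 18 - (-2 + 3) = 18 - 1*1 = 18 - 1 = 17)
Q(11, 2)*(15 + (38 - H)) = 11³*(15 + (38 - 1*17)) = 1331*(15 + (38 - 17)) = 1331*(15 + 21) = 1331*36 = 47916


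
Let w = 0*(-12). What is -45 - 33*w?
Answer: -45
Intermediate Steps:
w = 0
-45 - 33*w = -45 - 33*0 = -45 + 0 = -45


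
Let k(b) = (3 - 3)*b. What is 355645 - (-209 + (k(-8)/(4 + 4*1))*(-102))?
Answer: 355854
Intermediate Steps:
k(b) = 0 (k(b) = 0*b = 0)
355645 - (-209 + (k(-8)/(4 + 4*1))*(-102)) = 355645 - (-209 + (0/(4 + 4*1))*(-102)) = 355645 - (-209 + (0/(4 + 4))*(-102)) = 355645 - (-209 + (0/8)*(-102)) = 355645 - (-209 + (0*(⅛))*(-102)) = 355645 - (-209 + 0*(-102)) = 355645 - (-209 + 0) = 355645 - 1*(-209) = 355645 + 209 = 355854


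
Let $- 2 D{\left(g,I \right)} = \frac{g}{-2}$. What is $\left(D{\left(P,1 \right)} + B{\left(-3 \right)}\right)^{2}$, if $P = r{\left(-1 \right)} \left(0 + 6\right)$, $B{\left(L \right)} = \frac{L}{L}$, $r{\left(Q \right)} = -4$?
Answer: $25$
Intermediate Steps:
$B{\left(L \right)} = 1$
$P = -24$ ($P = - 4 \left(0 + 6\right) = \left(-4\right) 6 = -24$)
$D{\left(g,I \right)} = \frac{g}{4}$ ($D{\left(g,I \right)} = - \frac{g \frac{1}{-2}}{2} = - \frac{g \left(- \frac{1}{2}\right)}{2} = - \frac{\left(- \frac{1}{2}\right) g}{2} = \frac{g}{4}$)
$\left(D{\left(P,1 \right)} + B{\left(-3 \right)}\right)^{2} = \left(\frac{1}{4} \left(-24\right) + 1\right)^{2} = \left(-6 + 1\right)^{2} = \left(-5\right)^{2} = 25$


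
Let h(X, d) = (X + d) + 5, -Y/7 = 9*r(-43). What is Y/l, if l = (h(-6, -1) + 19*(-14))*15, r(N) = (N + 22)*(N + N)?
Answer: 18963/670 ≈ 28.303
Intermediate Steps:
r(N) = 2*N*(22 + N) (r(N) = (22 + N)*(2*N) = 2*N*(22 + N))
Y = -113778 (Y = -63*2*(-43)*(22 - 43) = -63*2*(-43)*(-21) = -63*1806 = -7*16254 = -113778)
h(X, d) = 5 + X + d
l = -4020 (l = ((5 - 6 - 1) + 19*(-14))*15 = (-2 - 266)*15 = -268*15 = -4020)
Y/l = -113778/(-4020) = -113778*(-1/4020) = 18963/670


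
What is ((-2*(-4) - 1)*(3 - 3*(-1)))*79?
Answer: 3318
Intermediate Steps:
((-2*(-4) - 1)*(3 - 3*(-1)))*79 = ((8 - 1)*(3 + 3))*79 = (7*6)*79 = 42*79 = 3318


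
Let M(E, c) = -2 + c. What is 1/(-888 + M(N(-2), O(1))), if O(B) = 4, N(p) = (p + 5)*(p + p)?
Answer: -1/886 ≈ -0.0011287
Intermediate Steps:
N(p) = 2*p*(5 + p) (N(p) = (5 + p)*(2*p) = 2*p*(5 + p))
1/(-888 + M(N(-2), O(1))) = 1/(-888 + (-2 + 4)) = 1/(-888 + 2) = 1/(-886) = -1/886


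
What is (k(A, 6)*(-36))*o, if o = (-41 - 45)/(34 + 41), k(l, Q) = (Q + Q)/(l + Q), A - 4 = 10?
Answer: 3096/125 ≈ 24.768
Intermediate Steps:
A = 14 (A = 4 + 10 = 14)
k(l, Q) = 2*Q/(Q + l) (k(l, Q) = (2*Q)/(Q + l) = 2*Q/(Q + l))
o = -86/75 ≈ -1.1467
(k(A, 6)*(-36))*o = ((2*6/(6 + 14))*(-36))*(-86/75) = ((2*6/20)*(-36))*(-86/75) = ((2*6*(1/20))*(-36))*(-86/75) = ((3/5)*(-36))*(-86/75) = -108/5*(-86/75) = 3096/125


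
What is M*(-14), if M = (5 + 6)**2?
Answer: -1694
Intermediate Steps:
M = 121 (M = 11**2 = 121)
M*(-14) = 121*(-14) = -1694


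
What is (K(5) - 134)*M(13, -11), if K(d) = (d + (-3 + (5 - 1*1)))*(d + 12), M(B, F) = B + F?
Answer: -64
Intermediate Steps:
K(d) = (1 + d)*(12 + d) (K(d) = (d + (-3 + (5 - 1)))*(12 + d) = (d + (-3 + 4))*(12 + d) = (d + 1)*(12 + d) = (1 + d)*(12 + d))
(K(5) - 134)*M(13, -11) = ((12 + 5**2 + 13*5) - 134)*(13 - 11) = ((12 + 25 + 65) - 134)*2 = (102 - 134)*2 = -32*2 = -64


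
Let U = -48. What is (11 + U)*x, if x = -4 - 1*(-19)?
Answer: -555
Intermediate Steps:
x = 15 (x = -4 + 19 = 15)
(11 + U)*x = (11 - 48)*15 = -37*15 = -555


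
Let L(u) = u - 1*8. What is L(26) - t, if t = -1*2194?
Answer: 2212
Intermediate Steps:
L(u) = -8 + u (L(u) = u - 8 = -8 + u)
t = -2194
L(26) - t = (-8 + 26) - 1*(-2194) = 18 + 2194 = 2212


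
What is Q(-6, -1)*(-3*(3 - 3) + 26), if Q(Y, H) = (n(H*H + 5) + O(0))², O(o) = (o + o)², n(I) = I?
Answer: 936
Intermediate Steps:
O(o) = 4*o² (O(o) = (2*o)² = 4*o²)
Q(Y, H) = (5 + H²)² (Q(Y, H) = ((H*H + 5) + 4*0²)² = ((H² + 5) + 4*0)² = ((5 + H²) + 0)² = (5 + H²)²)
Q(-6, -1)*(-3*(3 - 3) + 26) = (5 + (-1)²)²*(-3*(3 - 3) + 26) = (5 + 1)²*(-3*0 + 26) = 6²*(0 + 26) = 36*26 = 936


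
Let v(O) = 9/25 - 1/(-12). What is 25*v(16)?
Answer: 133/12 ≈ 11.083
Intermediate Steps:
v(O) = 133/300 (v(O) = 9*(1/25) - 1*(-1/12) = 9/25 + 1/12 = 133/300)
25*v(16) = 25*(133/300) = 133/12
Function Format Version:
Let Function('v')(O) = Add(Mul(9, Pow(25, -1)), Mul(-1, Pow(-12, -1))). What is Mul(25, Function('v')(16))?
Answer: Rational(133, 12) ≈ 11.083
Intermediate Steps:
Function('v')(O) = Rational(133, 300) (Function('v')(O) = Add(Mul(9, Rational(1, 25)), Mul(-1, Rational(-1, 12))) = Add(Rational(9, 25), Rational(1, 12)) = Rational(133, 300))
Mul(25, Function('v')(16)) = Mul(25, Rational(133, 300)) = Rational(133, 12)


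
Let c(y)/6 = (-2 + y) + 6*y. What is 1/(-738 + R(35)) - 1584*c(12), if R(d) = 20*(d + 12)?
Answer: -157424255/202 ≈ -7.7933e+5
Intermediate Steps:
R(d) = 240 + 20*d (R(d) = 20*(12 + d) = 240 + 20*d)
c(y) = -12 + 42*y (c(y) = 6*((-2 + y) + 6*y) = 6*(-2 + 7*y) = -12 + 42*y)
1/(-738 + R(35)) - 1584*c(12) = 1/(-738 + (240 + 20*35)) - 1584*(-12 + 42*12) = 1/(-738 + (240 + 700)) - 1584*(-12 + 504) = 1/(-738 + 940) - 1584*492 = 1/202 - 779328 = -157424255/202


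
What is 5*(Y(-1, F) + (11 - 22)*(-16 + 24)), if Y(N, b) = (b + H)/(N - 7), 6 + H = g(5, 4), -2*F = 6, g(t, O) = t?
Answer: -875/2 ≈ -437.50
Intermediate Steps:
F = -3 (F = -1/2*6 = -3)
H = -1 (H = -6 + 5 = -1)
Y(N, b) = (-1 + b)/(-7 + N) (Y(N, b) = (b - 1)/(N - 7) = (-1 + b)/(-7 + N))
5*(Y(-1, F) + (11 - 22)*(-16 + 24)) = 5*((-1 - 3)/(-7 - 1) + (11 - 22)*(-16 + 24)) = 5*(-4/(-8) - 11*8) = 5*(-1/8*(-4) - 88) = 5*(1/2 - 88) = 5*(-175/2) = -875/2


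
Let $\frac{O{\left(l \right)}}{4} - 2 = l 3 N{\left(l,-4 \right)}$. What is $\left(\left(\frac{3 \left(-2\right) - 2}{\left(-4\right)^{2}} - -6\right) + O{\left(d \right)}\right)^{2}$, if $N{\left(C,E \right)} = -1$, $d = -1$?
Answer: $\frac{2601}{4} \approx 650.25$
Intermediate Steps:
$O{\left(l \right)} = 8 - 12 l$ ($O{\left(l \right)} = 8 + 4 l 3 \left(-1\right) = 8 + 4 \cdot 3 l \left(-1\right) = 8 + 4 \left(- 3 l\right) = 8 - 12 l$)
$\left(\left(\frac{3 \left(-2\right) - 2}{\left(-4\right)^{2}} - -6\right) + O{\left(d \right)}\right)^{2} = \left(\left(\frac{3 \left(-2\right) - 2}{\left(-4\right)^{2}} - -6\right) + \left(8 - -12\right)\right)^{2} = \left(\left(\frac{-6 - 2}{16} + 6\right) + \left(8 + 12\right)\right)^{2} = \left(\left(\left(-8\right) \frac{1}{16} + 6\right) + 20\right)^{2} = \left(\left(- \frac{1}{2} + 6\right) + 20\right)^{2} = \left(\frac{11}{2} + 20\right)^{2} = \left(\frac{51}{2}\right)^{2} = \frac{2601}{4}$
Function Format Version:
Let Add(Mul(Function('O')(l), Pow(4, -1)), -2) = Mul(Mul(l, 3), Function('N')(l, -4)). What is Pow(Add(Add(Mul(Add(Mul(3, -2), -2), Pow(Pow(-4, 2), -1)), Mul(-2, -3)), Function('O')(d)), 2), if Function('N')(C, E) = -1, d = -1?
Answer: Rational(2601, 4) ≈ 650.25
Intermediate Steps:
Function('O')(l) = Add(8, Mul(-12, l)) (Function('O')(l) = Add(8, Mul(4, Mul(Mul(l, 3), -1))) = Add(8, Mul(4, Mul(Mul(3, l), -1))) = Add(8, Mul(4, Mul(-3, l))) = Add(8, Mul(-12, l)))
Pow(Add(Add(Mul(Add(Mul(3, -2), -2), Pow(Pow(-4, 2), -1)), Mul(-2, -3)), Function('O')(d)), 2) = Pow(Add(Add(Mul(Add(Mul(3, -2), -2), Pow(Pow(-4, 2), -1)), Mul(-2, -3)), Add(8, Mul(-12, -1))), 2) = Pow(Add(Add(Mul(Add(-6, -2), Pow(16, -1)), 6), Add(8, 12)), 2) = Pow(Add(Add(Mul(-8, Rational(1, 16)), 6), 20), 2) = Pow(Add(Add(Rational(-1, 2), 6), 20), 2) = Pow(Add(Rational(11, 2), 20), 2) = Pow(Rational(51, 2), 2) = Rational(2601, 4)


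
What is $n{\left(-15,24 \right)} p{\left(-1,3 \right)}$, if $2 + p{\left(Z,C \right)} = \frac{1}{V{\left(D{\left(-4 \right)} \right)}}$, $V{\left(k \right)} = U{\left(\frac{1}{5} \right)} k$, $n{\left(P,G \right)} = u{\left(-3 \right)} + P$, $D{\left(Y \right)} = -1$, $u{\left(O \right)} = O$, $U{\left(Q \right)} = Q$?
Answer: $126$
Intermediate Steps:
$n{\left(P,G \right)} = -3 + P$
$V{\left(k \right)} = \frac{k}{5}$
$p{\left(Z,C \right)} = -7$ ($p{\left(Z,C \right)} = -2 + \frac{1}{\frac{1}{5} \left(-1\right)} = -2 + \frac{1}{- \frac{1}{5}} = -2 - 5 = -7$)
$n{\left(-15,24 \right)} p{\left(-1,3 \right)} = \left(-3 - 15\right) \left(-7\right) = \left(-18\right) \left(-7\right) = 126$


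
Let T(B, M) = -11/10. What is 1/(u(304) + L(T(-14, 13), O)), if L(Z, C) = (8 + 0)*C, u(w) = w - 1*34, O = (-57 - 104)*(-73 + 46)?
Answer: 1/35046 ≈ 2.8534e-5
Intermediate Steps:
T(B, M) = -11/10 (T(B, M) = -11*⅒ = -11/10)
O = 4347 (O = -161*(-27) = 4347)
u(w) = -34 + w (u(w) = w - 34 = -34 + w)
L(Z, C) = 8*C
1/(u(304) + L(T(-14, 13), O)) = 1/((-34 + 304) + 8*4347) = 1/(270 + 34776) = 1/35046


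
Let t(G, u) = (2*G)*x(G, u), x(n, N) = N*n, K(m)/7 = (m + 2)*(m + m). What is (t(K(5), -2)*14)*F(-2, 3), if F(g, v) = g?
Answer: 26891200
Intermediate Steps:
K(m) = 14*m*(2 + m) (K(m) = 7*((m + 2)*(m + m)) = 7*((2 + m)*(2*m)) = 7*(2*m*(2 + m)) = 14*m*(2 + m))
t(G, u) = 2*u*G² (t(G, u) = (2*G)*(u*G) = (2*G)*(G*u) = 2*u*G²)
(t(K(5), -2)*14)*F(-2, 3) = ((2*(-2)*(14*5*(2 + 5))²)*14)*(-2) = ((2*(-2)*(14*5*7)²)*14)*(-2) = ((2*(-2)*490²)*14)*(-2) = ((2*(-2)*240100)*14)*(-2) = -960400*14*(-2) = -13445600*(-2) = 26891200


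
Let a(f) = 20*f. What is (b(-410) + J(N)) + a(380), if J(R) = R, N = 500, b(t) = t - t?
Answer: 8100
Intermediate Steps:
b(t) = 0
(b(-410) + J(N)) + a(380) = (0 + 500) + 20*380 = 500 + 7600 = 8100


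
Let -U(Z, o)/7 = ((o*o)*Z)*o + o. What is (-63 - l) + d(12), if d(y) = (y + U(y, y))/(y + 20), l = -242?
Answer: -17437/4 ≈ -4359.3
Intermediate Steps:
U(Z, o) = -7*o - 7*Z*o³ (U(Z, o) = -7*(((o*o)*Z)*o + o) = -7*((o²*Z)*o + o) = -7*((Z*o²)*o + o) = -7*(Z*o³ + o) = -7*(o + Z*o³) = -7*o - 7*Z*o³)
d(y) = (y - 7*y*(1 + y³))/(20 + y) (d(y) = (y - 7*y*(1 + y*y²))/(y + 20) = (y - 7*y*(1 + y³))/(20 + y))
(-63 - l) + d(12) = (-63 - 1*(-242)) + 12*(-6 - 7*12³)/(20 + 12) = (-63 + 242) + 12*(-6 - 7*1728)/32 = 179 + 12*(1/32)*(-6 - 12096) = 179 + 12*(1/32)*(-12102) = 179 - 18153/4 = -17437/4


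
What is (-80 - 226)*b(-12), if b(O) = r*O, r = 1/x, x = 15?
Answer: 1224/5 ≈ 244.80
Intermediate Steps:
r = 1/15 ≈ 0.066667
b(O) = O/15
(-80 - 226)*b(-12) = (-80 - 226)*((1/15)*(-12)) = -306*(-⅘) = 1224/5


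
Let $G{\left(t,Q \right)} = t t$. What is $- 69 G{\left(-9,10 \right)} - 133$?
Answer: $-5722$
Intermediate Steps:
$G{\left(t,Q \right)} = t^{2}$
$- 69 G{\left(-9,10 \right)} - 133 = - 69 \left(-9\right)^{2} - 133 = \left(-69\right) 81 - 133 = -5589 - 133 = -5722$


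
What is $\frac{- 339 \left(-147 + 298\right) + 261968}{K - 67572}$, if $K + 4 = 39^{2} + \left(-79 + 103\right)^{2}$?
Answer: $- \frac{210779}{65479} \approx -3.219$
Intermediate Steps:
$K = 2093$ ($K = -4 + \left(39^{2} + \left(-79 + 103\right)^{2}\right) = -4 + \left(1521 + 24^{2}\right) = -4 + \left(1521 + 576\right) = -4 + 2097 = 2093$)
$\frac{- 339 \left(-147 + 298\right) + 261968}{K - 67572} = \frac{- 339 \left(-147 + 298\right) + 261968}{2093 - 67572} = \frac{\left(-339\right) 151 + 261968}{-65479} = \left(-51189 + 261968\right) \left(- \frac{1}{65479}\right) = 210779 \left(- \frac{1}{65479}\right) = - \frac{210779}{65479}$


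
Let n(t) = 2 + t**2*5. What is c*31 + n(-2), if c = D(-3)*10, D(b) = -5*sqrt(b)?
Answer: 22 - 1550*I*sqrt(3) ≈ 22.0 - 2684.7*I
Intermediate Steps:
n(t) = 2 + 5*t**2
c = -50*I*sqrt(3) (c = -5*I*sqrt(3)*10 = -50*I*sqrt(3) ≈ -86.603*I)
c*31 + n(-2) = -50*I*sqrt(3)*31 + (2 + 5*(-2)**2) = -1550*I*sqrt(3) + (2 + 5*4) = -1550*I*sqrt(3) + (2 + 20) = -1550*I*sqrt(3) + 22 = 22 - 1550*I*sqrt(3)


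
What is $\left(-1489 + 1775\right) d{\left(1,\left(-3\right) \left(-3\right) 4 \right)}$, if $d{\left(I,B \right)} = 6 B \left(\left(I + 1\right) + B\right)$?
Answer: $2347488$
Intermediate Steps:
$d{\left(I,B \right)} = 6 B \left(1 + B + I\right)$ ($d{\left(I,B \right)} = 6 B \left(\left(1 + I\right) + B\right) = 6 B \left(1 + B + I\right)$)
$\left(-1489 + 1775\right) d{\left(1,\left(-3\right) \left(-3\right) 4 \right)} = \left(-1489 + 1775\right) 6 \left(-3\right) \left(-3\right) 4 \left(1 + \left(-3\right) \left(-3\right) 4 + 1\right) = 286 \cdot 6 \cdot 9 \cdot 4 \left(1 + 9 \cdot 4 + 1\right) = 286 \cdot 6 \cdot 36 \left(1 + 36 + 1\right) = 286 \cdot 6 \cdot 36 \cdot 38 = 286 \cdot 8208 = 2347488$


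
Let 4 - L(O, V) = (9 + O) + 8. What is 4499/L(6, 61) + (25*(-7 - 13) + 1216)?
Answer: 9105/19 ≈ 479.21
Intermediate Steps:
L(O, V) = -13 - O (L(O, V) = 4 - ((9 + O) + 8) = 4 - (17 + O) = 4 + (-17 - O) = -13 - O)
4499/L(6, 61) + (25*(-7 - 13) + 1216) = 4499/(-13 - 1*6) + (25*(-7 - 13) + 1216) = 4499/(-13 - 6) + (25*(-20) + 1216) = 4499/(-19) + (-500 + 1216) = 4499*(-1/19) + 716 = -4499/19 + 716 = 9105/19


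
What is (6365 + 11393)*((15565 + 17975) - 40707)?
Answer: -127271586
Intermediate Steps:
(6365 + 11393)*((15565 + 17975) - 40707) = 17758*(33540 - 40707) = 17758*(-7167) = -127271586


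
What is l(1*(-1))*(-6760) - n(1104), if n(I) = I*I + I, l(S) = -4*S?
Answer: -1246960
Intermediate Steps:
n(I) = I + I² (n(I) = I² + I = I + I²)
l(1*(-1))*(-6760) - n(1104) = -4*(-1)*(-6760) - 1104*(1 + 1104) = -4*(-1)*(-6760) - 1104*1105 = 4*(-6760) - 1*1219920 = -27040 - 1219920 = -1246960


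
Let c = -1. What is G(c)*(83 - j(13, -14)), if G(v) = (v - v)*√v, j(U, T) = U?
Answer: 0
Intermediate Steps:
G(v) = 0 (G(v) = 0*√v = 0)
G(c)*(83 - j(13, -14)) = 0*(83 - 1*13) = 0*(83 - 13) = 0*70 = 0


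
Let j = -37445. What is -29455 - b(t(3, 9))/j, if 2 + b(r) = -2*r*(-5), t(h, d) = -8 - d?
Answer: -1102942647/37445 ≈ -29455.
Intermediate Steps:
b(r) = -2 + 10*r (b(r) = -2 - 2*r*(-5) = -2 + 10*r)
-29455 - b(t(3, 9))/j = -29455 - (-2 + 10*(-8 - 1*9))/(-37445) = -29455 - (-2 + 10*(-8 - 9))*(-1)/37445 = -29455 - (-2 + 10*(-17))*(-1)/37445 = -29455 - (-2 - 170)*(-1)/37445 = -29455 - (-172)*(-1)/37445 = -29455 - 1*172/37445 = -29455 - 172/37445 = -1102942647/37445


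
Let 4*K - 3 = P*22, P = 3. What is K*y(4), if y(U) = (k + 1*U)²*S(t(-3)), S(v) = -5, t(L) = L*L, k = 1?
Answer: -8625/4 ≈ -2156.3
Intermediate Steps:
K = 69/4 (K = ¾ + (3*22)/4 = ¾ + (¼)*66 = ¾ + 33/2 = 69/4 ≈ 17.250)
t(L) = L²
y(U) = -5*(1 + U)² (y(U) = (1 + 1*U)²*(-5) = (1 + U)²*(-5) = -5*(1 + U)²)
K*y(4) = 69*(-5*(1 + 4)²)/4 = 69*(-5*5²)/4 = 69*(-5*25)/4 = (69/4)*(-125) = -8625/4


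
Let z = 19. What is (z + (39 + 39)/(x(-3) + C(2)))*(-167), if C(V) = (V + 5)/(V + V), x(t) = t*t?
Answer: -188543/43 ≈ -4384.7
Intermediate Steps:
x(t) = t²
C(V) = (5 + V)/(2*V) (C(V) = (5 + V)/((2*V)) = (5 + V)*(1/(2*V)) = (5 + V)/(2*V))
(z + (39 + 39)/(x(-3) + C(2)))*(-167) = (19 + (39 + 39)/((-3)² + (½)*(5 + 2)/2))*(-167) = (19 + 78/(9 + (½)*(½)*7))*(-167) = (19 + 78/(9 + 7/4))*(-167) = (19 + 78/(43/4))*(-167) = (19 + 78*(4/43))*(-167) = (19 + 312/43)*(-167) = (1129/43)*(-167) = -188543/43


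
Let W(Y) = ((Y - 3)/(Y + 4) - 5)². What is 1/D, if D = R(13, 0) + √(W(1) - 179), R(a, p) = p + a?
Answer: 325/7971 - 5*I*√3746/7971 ≈ 0.040773 - 0.038392*I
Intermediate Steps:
R(a, p) = a + p
W(Y) = (-5 + (-3 + Y)/(4 + Y))² (W(Y) = ((-3 + Y)/(4 + Y) - 5)² = (-5 + (-3 + Y)/(4 + Y))²)
D = 13 + I*√3746/5 (D = (13 + 0) + √((23 + 4*1)²/(4 + 1)² - 179) = 13 + √((23 + 4)²/5² - 179) = 13 + √((1/25)*27² - 179) = 13 + √((1/25)*729 - 179) = 13 + √(729/25 - 179) = 13 + √(-3746/25) = 13 + I*√3746/5 ≈ 13.0 + 12.241*I)
1/D = 1/(13 + I*√3746/5)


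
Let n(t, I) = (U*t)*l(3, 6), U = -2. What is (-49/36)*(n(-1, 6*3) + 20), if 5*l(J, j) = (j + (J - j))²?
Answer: -2891/90 ≈ -32.122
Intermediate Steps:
l(J, j) = J²/5 (l(J, j) = (j + (J - j))²/5 = J²/5)
n(t, I) = -18*t/5 (n(t, I) = (-2*t)*((⅕)*3²) = (-2*t)*((⅕)*9) = -2*t*(9/5) = -18*t/5)
(-49/36)*(n(-1, 6*3) + 20) = (-49/36)*(-18/5*(-1) + 20) = (-49*1/36)*(18/5 + 20) = -49/36*118/5 = -2891/90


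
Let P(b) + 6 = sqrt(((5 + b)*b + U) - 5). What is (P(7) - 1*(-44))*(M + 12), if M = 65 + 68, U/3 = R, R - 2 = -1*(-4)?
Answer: 5510 + 145*sqrt(97) ≈ 6938.1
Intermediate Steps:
R = 6 (R = 2 - 1*(-4) = 2 + 4 = 6)
U = 18 (U = 3*6 = 18)
M = 133
P(b) = -6 + sqrt(13 + b*(5 + b)) (P(b) = -6 + sqrt(((5 + b)*b + 18) - 5) = -6 + sqrt((b*(5 + b) + 18) - 5) = -6 + sqrt((18 + b*(5 + b)) - 5) = -6 + sqrt(13 + b*(5 + b)))
(P(7) - 1*(-44))*(M + 12) = ((-6 + sqrt(13 + 7**2 + 5*7)) - 1*(-44))*(133 + 12) = ((-6 + sqrt(13 + 49 + 35)) + 44)*145 = ((-6 + sqrt(97)) + 44)*145 = (38 + sqrt(97))*145 = 5510 + 145*sqrt(97)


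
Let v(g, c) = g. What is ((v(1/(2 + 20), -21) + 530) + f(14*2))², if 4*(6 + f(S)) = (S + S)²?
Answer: 828115729/484 ≈ 1.7110e+6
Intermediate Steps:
f(S) = -6 + S² (f(S) = -6 + (S + S)²/4 = -6 + (2*S)²/4 = -6 + (4*S²)/4 = -6 + S²)
((v(1/(2 + 20), -21) + 530) + f(14*2))² = ((1/(2 + 20) + 530) + (-6 + (14*2)²))² = ((1/22 + 530) + (-6 + 28²))² = ((1/22 + 530) + (-6 + 784))² = (11661/22 + 778)² = (28777/22)² = 828115729/484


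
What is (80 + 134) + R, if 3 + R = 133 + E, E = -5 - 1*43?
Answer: 296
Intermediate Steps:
E = -48 (E = -5 - 43 = -48)
R = 82 (R = -3 + (133 - 48) = -3 + 85 = 82)
(80 + 134) + R = (80 + 134) + 82 = 214 + 82 = 296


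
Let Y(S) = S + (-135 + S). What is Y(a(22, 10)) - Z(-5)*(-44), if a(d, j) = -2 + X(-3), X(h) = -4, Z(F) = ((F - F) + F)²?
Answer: 953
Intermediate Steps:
Z(F) = F² (Z(F) = (0 + F)² = F²)
a(d, j) = -6 (a(d, j) = -2 - 4 = -6)
Y(S) = -135 + 2*S
Y(a(22, 10)) - Z(-5)*(-44) = (-135 + 2*(-6)) - (-5)²*(-44) = (-135 - 12) - 25*(-44) = -147 - 1*(-1100) = -147 + 1100 = 953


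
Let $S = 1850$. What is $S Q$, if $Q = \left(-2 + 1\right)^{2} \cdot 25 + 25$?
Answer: $92500$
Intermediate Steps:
$Q = 50$ ($Q = \left(-1\right)^{2} \cdot 25 + 25 = 1 \cdot 25 + 25 = 25 + 25 = 50$)
$S Q = 1850 \cdot 50 = 92500$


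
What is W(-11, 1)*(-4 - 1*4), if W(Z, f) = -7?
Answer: 56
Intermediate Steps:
W(-11, 1)*(-4 - 1*4) = -7*(-4 - 1*4) = -7*(-4 - 4) = -7*(-8) = 56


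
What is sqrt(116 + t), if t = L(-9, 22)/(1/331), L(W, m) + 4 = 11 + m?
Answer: sqrt(9715) ≈ 98.565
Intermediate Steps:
L(W, m) = 7 + m (L(W, m) = -4 + (11 + m) = 7 + m)
t = 9599 (t = (7 + 22)/(1/331) = 29/(1/331) = 29*331 = 9599)
sqrt(116 + t) = sqrt(116 + 9599) = sqrt(9715)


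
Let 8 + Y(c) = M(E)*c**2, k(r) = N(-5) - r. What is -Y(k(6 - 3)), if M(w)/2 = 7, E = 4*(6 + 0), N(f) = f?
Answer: -888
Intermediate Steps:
E = 24 (E = 4*6 = 24)
M(w) = 14 (M(w) = 2*7 = 14)
k(r) = -5 - r
Y(c) = -8 + 14*c**2
-Y(k(6 - 3)) = -(-8 + 14*(-5 - (6 - 3))**2) = -(-8 + 14*(-5 - 1*3)**2) = -(-8 + 14*(-5 - 3)**2) = -(-8 + 14*(-8)**2) = -(-8 + 14*64) = -(-8 + 896) = -1*888 = -888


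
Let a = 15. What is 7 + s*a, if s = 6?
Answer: 97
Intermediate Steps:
7 + s*a = 7 + 6*15 = 7 + 90 = 97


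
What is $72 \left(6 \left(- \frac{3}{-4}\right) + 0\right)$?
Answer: $324$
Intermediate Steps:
$72 \left(6 \left(- \frac{3}{-4}\right) + 0\right) = 72 \left(6 \left(\left(-3\right) \left(- \frac{1}{4}\right)\right) + 0\right) = 72 \left(6 \cdot \frac{3}{4} + 0\right) = 72 \left(\frac{9}{2} + 0\right) = 72 \cdot \frac{9}{2} = 324$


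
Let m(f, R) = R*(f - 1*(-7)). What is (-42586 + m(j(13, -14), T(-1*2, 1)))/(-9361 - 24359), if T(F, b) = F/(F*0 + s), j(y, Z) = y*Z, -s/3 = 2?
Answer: 127933/101160 ≈ 1.2647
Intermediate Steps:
s = -6 (s = -3*2 = -6)
j(y, Z) = Z*y
T(F, b) = -F/6 (T(F, b) = F/(F*0 - 6) = F/(0 - 6) = F/(-6) = F*(-1/6) = -F/6)
m(f, R) = R*(7 + f) (m(f, R) = R*(f + 7) = R*(7 + f))
(-42586 + m(j(13, -14), T(-1*2, 1)))/(-9361 - 24359) = (-42586 + (-(-1)*2/6)*(7 - 14*13))/(-9361 - 24359) = (-42586 + (-1/6*(-2))*(7 - 182))/(-33720) = (-42586 + (1/3)*(-175))*(-1/33720) = (-42586 - 175/3)*(-1/33720) = -127933/3*(-1/33720) = 127933/101160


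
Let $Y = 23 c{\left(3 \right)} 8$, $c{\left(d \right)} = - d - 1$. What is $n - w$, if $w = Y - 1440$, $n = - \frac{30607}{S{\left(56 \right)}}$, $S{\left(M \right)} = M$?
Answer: $\frac{91249}{56} \approx 1629.4$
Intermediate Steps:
$c{\left(d \right)} = -1 - d$
$Y = -736$ ($Y = 23 \left(-1 - 3\right) 8 = 23 \left(-4\right) 8 = \left(-92\right) 8 = -736$)
$n = - \frac{30607}{56} \approx -546.55$
$w = -2176$ ($w = -736 - 1440 = -2176$)
$n - w = - \frac{30607}{56} - -2176 = - \frac{30607}{56} + 2176 = \frac{91249}{56}$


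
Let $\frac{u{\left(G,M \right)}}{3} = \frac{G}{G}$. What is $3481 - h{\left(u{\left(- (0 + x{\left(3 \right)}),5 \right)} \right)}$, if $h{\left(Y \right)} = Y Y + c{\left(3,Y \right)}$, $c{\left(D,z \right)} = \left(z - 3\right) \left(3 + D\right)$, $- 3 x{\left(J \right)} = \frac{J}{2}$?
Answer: $3472$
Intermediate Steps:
$x{\left(J \right)} = - \frac{J}{6}$ ($x{\left(J \right)} = - \frac{J \frac{1}{2}}{3} = - \frac{\frac{1}{2} J}{3} = - \frac{J}{6}$)
$u{\left(G,M \right)} = 3$ ($u{\left(G,M \right)} = 3 \frac{G}{G} = 3 \cdot 1 = 3$)
$c{\left(D,z \right)} = \left(-3 + z\right) \left(3 + D\right)$
$h{\left(Y \right)} = -18 + Y^{2} + 6 Y$ ($h{\left(Y \right)} = Y Y + \left(-9 - 9 + 3 Y + 3 Y\right) = Y^{2} + \left(-9 - 9 + 3 Y + 3 Y\right) = Y^{2} + \left(-18 + 6 Y\right) = -18 + Y^{2} + 6 Y$)
$3481 - h{\left(u{\left(- (0 + x{\left(3 \right)}),5 \right)} \right)} = 3481 - \left(-18 + 3^{2} + 6 \cdot 3\right) = 3481 - \left(-18 + 9 + 18\right) = 3481 - 9 = 3472$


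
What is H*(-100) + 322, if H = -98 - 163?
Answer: 26422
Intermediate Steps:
H = -261
H*(-100) + 322 = -261*(-100) + 322 = 26100 + 322 = 26422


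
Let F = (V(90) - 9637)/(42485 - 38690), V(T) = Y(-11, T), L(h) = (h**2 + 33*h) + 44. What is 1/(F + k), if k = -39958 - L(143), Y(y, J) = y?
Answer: -1265/82443266 ≈ -1.5344e-5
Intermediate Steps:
L(h) = 44 + h**2 + 33*h
V(T) = -11
k = -65170 (k = -39958 - (44 + 143**2 + 33*143) = -39958 - (44 + 20449 + 4719) = -39958 - 1*25212 = -39958 - 25212 = -65170)
F = -3216/1265 (F = (-11 - 9637)/(42485 - 38690) = -9648/3795 = -9648*1/3795 = -3216/1265 ≈ -2.5423)
1/(F + k) = 1/(-3216/1265 - 65170) = 1/(-82443266/1265) = -1265/82443266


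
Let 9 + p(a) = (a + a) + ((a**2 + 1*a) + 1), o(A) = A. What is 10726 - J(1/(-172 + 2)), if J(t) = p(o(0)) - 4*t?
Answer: 912388/85 ≈ 10734.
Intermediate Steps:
p(a) = -8 + a**2 + 3*a (p(a) = -9 + ((a + a) + ((a**2 + 1*a) + 1)) = -9 + (2*a + ((a**2 + a) + 1)) = -9 + (2*a + ((a + a**2) + 1)) = -9 + (2*a + (1 + a + a**2)) = -9 + (1 + a**2 + 3*a) = -8 + a**2 + 3*a)
J(t) = -8 - 4*t (J(t) = (-8 + 0**2 + 3*0) - 4*t = (-8 + 0 + 0) - 4*t = -8 - 4*t)
10726 - J(1/(-172 + 2)) = 10726 - (-8 - 4/(-172 + 2)) = 10726 - (-8 - 4/(-170)) = 10726 - (-8 - 4*(-1/170)) = 10726 - (-8 + 2/85) = 10726 - 1*(-678/85) = 10726 + 678/85 = 912388/85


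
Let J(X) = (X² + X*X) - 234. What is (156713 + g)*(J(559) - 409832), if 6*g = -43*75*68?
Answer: 25822548048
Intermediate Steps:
J(X) = -234 + 2*X² (J(X) = (X² + X²) - 234 = 2*X² - 234 = -234 + 2*X²)
g = -36550 (g = (-43*75*68)/6 = (-3225*68)/6 = (⅙)*(-219300) = -36550)
(156713 + g)*(J(559) - 409832) = (156713 - 36550)*((-234 + 2*559²) - 409832) = 120163*((-234 + 2*312481) - 409832) = 120163*((-234 + 624962) - 409832) = 120163*(624728 - 409832) = 120163*214896 = 25822548048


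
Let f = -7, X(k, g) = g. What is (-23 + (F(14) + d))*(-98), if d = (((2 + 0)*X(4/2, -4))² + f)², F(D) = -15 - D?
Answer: -313306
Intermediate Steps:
d = 3249 (d = (((2 + 0)*(-4))² - 7)² = ((2*(-4))² - 7)² = ((-8)² - 7)² = (64 - 7)² = 57² = 3249)
(-23 + (F(14) + d))*(-98) = (-23 + ((-15 - 1*14) + 3249))*(-98) = (-23 + ((-15 - 14) + 3249))*(-98) = (-23 + (-29 + 3249))*(-98) = (-23 + 3220)*(-98) = 3197*(-98) = -313306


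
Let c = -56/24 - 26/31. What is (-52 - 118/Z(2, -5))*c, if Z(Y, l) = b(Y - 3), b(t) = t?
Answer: -6490/31 ≈ -209.35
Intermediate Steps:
Z(Y, l) = -3 + Y (Z(Y, l) = Y - 3 = -3 + Y)
c = -295/93 (c = -56*1/24 - 26*1/31 = -7/3 - 26/31 = -295/93 ≈ -3.1720)
(-52 - 118/Z(2, -5))*c = (-52 - 118/(-3 + 2))*(-295/93) = (-52 - 118/(-1))*(-295/93) = (-52 - 118*(-1))*(-295/93) = (-52 + 118)*(-295/93) = 66*(-295/93) = -6490/31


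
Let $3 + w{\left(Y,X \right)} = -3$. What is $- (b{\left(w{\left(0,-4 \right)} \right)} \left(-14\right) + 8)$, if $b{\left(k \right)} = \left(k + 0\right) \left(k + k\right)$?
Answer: $1000$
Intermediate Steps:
$w{\left(Y,X \right)} = -6$ ($w{\left(Y,X \right)} = -3 - 3 = -6$)
$b{\left(k \right)} = 2 k^{2}$ ($b{\left(k \right)} = k 2 k = 2 k^{2}$)
$- (b{\left(w{\left(0,-4 \right)} \right)} \left(-14\right) + 8) = - (2 \left(-6\right)^{2} \left(-14\right) + 8) = - (2 \cdot 36 \left(-14\right) + 8) = - (72 \left(-14\right) + 8) = - (-1008 + 8) = \left(-1\right) \left(-1000\right) = 1000$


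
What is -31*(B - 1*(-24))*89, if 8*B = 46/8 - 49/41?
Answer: -88936365/1312 ≈ -67787.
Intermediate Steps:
B = 747/1312 (B = (46/8 - 49/41)/8 = (46*(⅛) - 49*1/41)/8 = (23/4 - 49/41)/8 = (⅛)*(747/164) = 747/1312 ≈ 0.56936)
-31*(B - 1*(-24))*89 = -31*(747/1312 - 1*(-24))*89 = -31*(747/1312 + 24)*89 = -31*32235/1312*89 = -999285/1312*89 = -88936365/1312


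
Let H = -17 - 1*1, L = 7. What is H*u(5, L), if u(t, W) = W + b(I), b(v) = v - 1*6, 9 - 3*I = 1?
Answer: -66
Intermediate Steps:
I = 8/3 (I = 3 - ⅓*1 = 3 - ⅓ = 8/3 ≈ 2.6667)
b(v) = -6 + v (b(v) = v - 6 = -6 + v)
u(t, W) = -10/3 + W (u(t, W) = W + (-6 + 8/3) = W - 10/3 = -10/3 + W)
H = -18 (H = -17 - 1 = -18)
H*u(5, L) = -18*(-10/3 + 7) = -18*11/3 = -66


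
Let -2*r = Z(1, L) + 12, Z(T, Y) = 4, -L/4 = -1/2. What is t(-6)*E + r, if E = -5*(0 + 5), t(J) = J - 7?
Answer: 317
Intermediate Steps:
L = 2 (L = -(-4)/2 = -4*(-1/2) = 2)
t(J) = -7 + J
r = -8 (r = -(4 + 12)/2 = -1/2*16 = -8)
E = -25 (E = -5*5 = -25)
t(-6)*E + r = (-7 - 6)*(-25) - 8 = -13*(-25) - 8 = 325 - 8 = 317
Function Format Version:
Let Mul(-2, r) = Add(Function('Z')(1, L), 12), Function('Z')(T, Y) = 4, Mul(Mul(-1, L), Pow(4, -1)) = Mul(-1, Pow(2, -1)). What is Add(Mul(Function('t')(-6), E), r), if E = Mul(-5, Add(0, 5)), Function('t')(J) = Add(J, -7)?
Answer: 317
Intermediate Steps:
L = 2 (L = Mul(-4, Mul(-1, Pow(2, -1))) = Mul(-4, Mul(-1, Rational(1, 2))) = Mul(-4, Rational(-1, 2)) = 2)
Function('t')(J) = Add(-7, J)
r = -8 (r = Mul(Rational(-1, 2), Add(4, 12)) = Mul(Rational(-1, 2), 16) = -8)
E = -25 (E = Mul(-5, 5) = -25)
Add(Mul(Function('t')(-6), E), r) = Add(Mul(Add(-7, -6), -25), -8) = Add(Mul(-13, -25), -8) = Add(325, -8) = 317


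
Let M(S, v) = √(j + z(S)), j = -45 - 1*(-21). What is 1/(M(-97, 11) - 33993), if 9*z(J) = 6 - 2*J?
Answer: -305937/10399716457 - 12*I/10399716457 ≈ -2.9418e-5 - 1.1539e-9*I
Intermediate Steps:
z(J) = ⅔ - 2*J/9 (z(J) = (6 - 2*J)/9 = ⅔ - 2*J/9)
j = -24 (j = -45 + 21 = -24)
M(S, v) = √(-70/3 - 2*S/9) (M(S, v) = √(-24 + (⅔ - 2*S/9)) = √(-70/3 - 2*S/9))
1/(M(-97, 11) - 33993) = 1/(√(-210 - 2*(-97))/3 - 33993) = 1/(√(-210 + 194)/3 - 33993) = 1/(√(-16)/3 - 33993) = 1/((4*I)/3 - 33993) = 1/(4*I/3 - 33993) = 1/(-33993 + 4*I/3) = 9*(-33993 - 4*I/3)/10399716457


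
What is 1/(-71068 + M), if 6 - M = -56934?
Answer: -1/14128 ≈ -7.0781e-5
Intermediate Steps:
M = 56940 (M = 6 - 1*(-56934) = 6 + 56934 = 56940)
1/(-71068 + M) = 1/(-71068 + 56940) = 1/(-14128) = -1/14128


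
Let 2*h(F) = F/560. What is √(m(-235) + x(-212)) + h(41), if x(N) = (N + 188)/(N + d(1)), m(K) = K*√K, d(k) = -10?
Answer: 41/1120 + √(148 - 321715*I*√235)/37 ≈ 42.478 - 42.44*I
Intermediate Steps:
h(F) = F/1120 (h(F) = (F/560)/2 = F/1120)
m(K) = K^(3/2)
x(N) = (188 + N)/(-10 + N) (x(N) = (N + 188)/(N - 10) = (188 + N)/(-10 + N))
√(m(-235) + x(-212)) + h(41) = √((-235)^(3/2) + (188 - 212)/(-10 - 212)) + (1/1120)*41 = √(-235*I*√235 - 24/(-222)) + 41/1120 = √(-235*I*√235 - 1/222*(-24)) + 41/1120 = √(-235*I*√235 + 4/37) + 41/1120 = √(4/37 - 235*I*√235) + 41/1120 = 41/1120 + √(4/37 - 235*I*√235)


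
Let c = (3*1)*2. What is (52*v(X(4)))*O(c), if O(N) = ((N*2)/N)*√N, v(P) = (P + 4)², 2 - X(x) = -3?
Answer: 8424*√6 ≈ 20635.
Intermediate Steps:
c = 6 (c = 3*2 = 6)
X(x) = 5 (X(x) = 2 - 1*(-3) = 2 + 3 = 5)
v(P) = (4 + P)²
O(N) = 2*√N (O(N) = ((2*N)/N)*√N = 2*√N)
(52*v(X(4)))*O(c) = (52*(4 + 5)²)*(2*√6) = (52*9²)*(2*√6) = (52*81)*(2*√6) = 4212*(2*√6) = 8424*√6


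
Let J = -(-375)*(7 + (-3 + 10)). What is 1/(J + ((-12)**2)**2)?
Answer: 1/25986 ≈ 3.8482e-5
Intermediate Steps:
J = 5250 (J = -(-375)*(7 + 7) = -(-375)*14 = -25*(-210) = 5250)
1/(J + ((-12)**2)**2) = 1/(5250 + ((-12)**2)**2) = 1/(5250 + 144**2) = 1/(5250 + 20736) = 1/25986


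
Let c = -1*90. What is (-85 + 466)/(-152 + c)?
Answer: -381/242 ≈ -1.5744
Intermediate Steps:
c = -90
(-85 + 466)/(-152 + c) = (-85 + 466)/(-152 - 90) = 381/(-242) = 381*(-1/242) = -381/242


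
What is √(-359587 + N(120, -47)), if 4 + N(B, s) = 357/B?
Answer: 3*I*√15981690/20 ≈ 599.66*I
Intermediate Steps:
N(B, s) = -4 + 357/B
√(-359587 + N(120, -47)) = √(-359587 + (-4 + 357/120)) = √(-359587 + (-4 + 357*(1/120))) = √(-359587 + (-4 + 119/40)) = √(-359587 - 41/40) = √(-14383521/40) = 3*I*√15981690/20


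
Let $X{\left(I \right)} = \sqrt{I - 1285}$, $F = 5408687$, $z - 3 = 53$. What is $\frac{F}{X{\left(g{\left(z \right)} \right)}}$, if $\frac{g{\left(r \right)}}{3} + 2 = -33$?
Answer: $- \frac{5408687 i \sqrt{1390}}{1390} \approx - 1.4507 \cdot 10^{5} i$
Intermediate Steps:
$z = 56$ ($z = 3 + 53 = 56$)
$g{\left(r \right)} = -105$ ($g{\left(r \right)} = -6 + 3 \left(-33\right) = -6 - 99 = -105$)
$X{\left(I \right)} = \sqrt{-1285 + I}$
$\frac{F}{X{\left(g{\left(z \right)} \right)}} = \frac{5408687}{\sqrt{-1285 - 105}} = \frac{5408687}{\sqrt{-1390}} = \frac{5408687}{i \sqrt{1390}} = 5408687 \left(- \frac{i \sqrt{1390}}{1390}\right) = - \frac{5408687 i \sqrt{1390}}{1390}$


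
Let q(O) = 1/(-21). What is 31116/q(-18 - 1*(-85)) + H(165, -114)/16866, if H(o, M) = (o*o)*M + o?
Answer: -3674651687/5622 ≈ -6.5362e+5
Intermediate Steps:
q(O) = -1/21
H(o, M) = o + M*o**2 (H(o, M) = o**2*M + o = M*o**2 + o = o + M*o**2)
31116/q(-18 - 1*(-85)) + H(165, -114)/16866 = 31116/(-1/21) + (165*(1 - 114*165))/16866 = 31116*(-21) + (165*(1 - 18810))*(1/16866) = -653436 + (165*(-18809))*(1/16866) = -653436 - 3103485*1/16866 = -653436 - 1034495/5622 = -3674651687/5622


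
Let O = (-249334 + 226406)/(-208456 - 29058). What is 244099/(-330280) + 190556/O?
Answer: 40620581502711/20577880 ≈ 1.9740e+6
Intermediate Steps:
O = 11464/118757 (O = -22928/(-237514) = -22928*(-1/237514) = 11464/118757 ≈ 0.096533)
244099/(-330280) + 190556/O = 244099/(-330280) + 190556/(11464/118757) = 244099*(-1/330280) + 190556*(118757/11464) = -10613/14360 + 5657464723/2866 = 40620581502711/20577880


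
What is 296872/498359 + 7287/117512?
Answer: 38517564497/58563162808 ≈ 0.65771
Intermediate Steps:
296872/498359 + 7287/117512 = 38517564497/58563162808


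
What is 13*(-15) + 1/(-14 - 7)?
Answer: -4096/21 ≈ -195.05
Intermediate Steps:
13*(-15) + 1/(-14 - 7) = -195 + 1/(-21) = -195 - 1/21 = -4096/21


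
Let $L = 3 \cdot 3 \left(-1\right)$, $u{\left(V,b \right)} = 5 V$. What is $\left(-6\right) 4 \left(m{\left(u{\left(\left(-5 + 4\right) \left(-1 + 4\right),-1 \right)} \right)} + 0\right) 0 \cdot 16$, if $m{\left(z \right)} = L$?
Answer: $0$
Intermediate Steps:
$L = -9$ ($L = 9 \left(-1\right) = -9$)
$m{\left(z \right)} = -9$
$\left(-6\right) 4 \left(m{\left(u{\left(\left(-5 + 4\right) \left(-1 + 4\right),-1 \right)} \right)} + 0\right) 0 \cdot 16 = \left(-6\right) 4 \left(-9 + 0\right) 0 \cdot 16 = - 24 \left(\left(-9\right) 0\right) 16 = \left(-24\right) 0 \cdot 16 = 0 \cdot 16 = 0$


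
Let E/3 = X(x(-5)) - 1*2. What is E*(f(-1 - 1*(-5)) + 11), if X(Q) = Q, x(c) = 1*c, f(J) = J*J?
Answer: -567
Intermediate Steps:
f(J) = J²
x(c) = c
E = -21 (E = 3*(-5 - 1*2) = 3*(-5 - 2) = 3*(-7) = -21)
E*(f(-1 - 1*(-5)) + 11) = -21*((-1 - 1*(-5))² + 11) = -21*((-1 + 5)² + 11) = -21*(4² + 11) = -21*(16 + 11) = -21*27 = -567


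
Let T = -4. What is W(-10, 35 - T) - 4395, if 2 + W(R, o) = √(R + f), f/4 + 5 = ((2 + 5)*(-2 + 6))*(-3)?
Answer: -4397 + I*√366 ≈ -4397.0 + 19.131*I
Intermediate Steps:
f = -356 (f = -20 + 4*(((2 + 5)*(-2 + 6))*(-3)) = -20 + 4*((7*4)*(-3)) = -20 + 4*(28*(-3)) = -20 + 4*(-84) = -20 - 336 = -356)
W(R, o) = -2 + √(-356 + R) (W(R, o) = -2 + √(R - 356) = -2 + √(-356 + R))
W(-10, 35 - T) - 4395 = (-2 + √(-356 - 10)) - 4395 = (-2 + √(-366)) - 4395 = (-2 + I*√366) - 4395 = -4397 + I*√366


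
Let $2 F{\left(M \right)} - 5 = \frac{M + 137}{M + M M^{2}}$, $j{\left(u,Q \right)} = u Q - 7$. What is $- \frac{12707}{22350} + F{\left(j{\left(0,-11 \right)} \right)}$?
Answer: $\frac{273121}{156450} \approx 1.7457$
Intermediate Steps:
$j{\left(u,Q \right)} = -7 + Q u$ ($j{\left(u,Q \right)} = Q u - 7 = -7 + Q u$)
$F{\left(M \right)} = \frac{5}{2} + \frac{137 + M}{2 \left(M + M^{3}\right)}$ ($F{\left(M \right)} = \frac{5}{2} + \frac{\left(M + 137\right) \frac{1}{M + M M^{2}}}{2} = \frac{5}{2} + \frac{\left(137 + M\right) \frac{1}{M + M^{3}}}{2} = \frac{5}{2} + \frac{\frac{1}{M + M^{3}} \left(137 + M\right)}{2} = \frac{5}{2} + \frac{137 + M}{2 \left(M + M^{3}\right)}$)
$- \frac{12707}{22350} + F{\left(j{\left(0,-11 \right)} \right)} = - \frac{12707}{22350} + \frac{137 + 5 \left(-7 - 0\right)^{3} + 6 \left(-7 - 0\right)}{2 \left(-7 - 0\right) \left(1 + \left(-7 - 0\right)^{2}\right)} = \left(-12707\right) \frac{1}{22350} + \frac{137 + 5 \left(-7 + 0\right)^{3} + 6 \left(-7 + 0\right)}{2 \left(-7 + 0\right) \left(1 + \left(-7 + 0\right)^{2}\right)} = - \frac{12707}{22350} + \frac{137 + 5 \left(-7\right)^{3} + 6 \left(-7\right)}{2 \left(-7\right) \left(1 + \left(-7\right)^{2}\right)} = - \frac{12707}{22350} + \frac{1}{2} \left(- \frac{1}{7}\right) \frac{1}{1 + 49} \left(137 + 5 \left(-343\right) - 42\right) = - \frac{12707}{22350} + \frac{1}{2} \left(- \frac{1}{7}\right) \frac{1}{50} \left(137 - 1715 - 42\right) = - \frac{12707}{22350} + \frac{1}{2} \left(- \frac{1}{7}\right) \frac{1}{50} \left(-1620\right) = - \frac{12707}{22350} + \frac{81}{35} = \frac{273121}{156450}$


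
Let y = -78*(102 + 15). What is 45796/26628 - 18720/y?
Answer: 326357/86541 ≈ 3.7711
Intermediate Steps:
y = -9126 (y = -78*117 = -9126)
45796/26628 - 18720/y = 45796/26628 - 18720/(-9126) = 45796*(1/26628) - 18720*(-1/9126) = 11449/6657 + 80/39 = 326357/86541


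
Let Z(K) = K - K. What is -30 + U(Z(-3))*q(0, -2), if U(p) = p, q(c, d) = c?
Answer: -30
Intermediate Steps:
Z(K) = 0
-30 + U(Z(-3))*q(0, -2) = -30 + 0*0 = -30 + 0 = -30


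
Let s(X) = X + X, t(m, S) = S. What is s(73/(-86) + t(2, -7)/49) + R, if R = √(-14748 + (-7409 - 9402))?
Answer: -597/301 + I*√31559 ≈ -1.9834 + 177.65*I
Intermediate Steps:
s(X) = 2*X
R = I*√31559 (R = √(-14748 - 16811) = √(-31559) = I*√31559 ≈ 177.65*I)
s(73/(-86) + t(2, -7)/49) + R = 2*(73/(-86) - 7/49) + I*√31559 = 2*(73*(-1/86) - 7*1/49) + I*√31559 = 2*(-73/86 - ⅐) + I*√31559 = 2*(-597/602) + I*√31559 = -597/301 + I*√31559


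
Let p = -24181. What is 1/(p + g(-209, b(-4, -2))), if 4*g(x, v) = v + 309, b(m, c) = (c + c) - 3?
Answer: -2/48211 ≈ -4.1484e-5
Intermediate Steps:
b(m, c) = -3 + 2*c (b(m, c) = 2*c - 3 = -3 + 2*c)
g(x, v) = 309/4 + v/4 (g(x, v) = (v + 309)/4 = (309 + v)/4 = 309/4 + v/4)
1/(p + g(-209, b(-4, -2))) = 1/(-24181 + (309/4 + (-3 + 2*(-2))/4)) = 1/(-24181 + (309/4 + (-3 - 4)/4)) = 1/(-24181 + (309/4 + (¼)*(-7))) = 1/(-24181 + (309/4 - 7/4)) = 1/(-24181 + 151/2) = 1/(-48211/2) = -2/48211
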